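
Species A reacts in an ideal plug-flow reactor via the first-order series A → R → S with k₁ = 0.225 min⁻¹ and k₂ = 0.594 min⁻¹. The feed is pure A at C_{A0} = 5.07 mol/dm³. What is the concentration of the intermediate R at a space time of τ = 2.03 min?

1.03 mol/dm³

Solving the coupled first-order balances gives C_R(τ) = [k₁/(k₂−k₁)]·C_{A0}·(e^(−k₁τ) − e^(−k₂τ)).
e^(−k₁τ) = e^(−0.225×2.03) = e^(−0.4567) = 0.6333; e^(−k₂τ) = e^(−1.206) = 0.2994.
C_R = 0.225×5.07/(0.594−0.225) × (0.6333−0.2994) = 3.091×0.3339 = 1.032 mol/dm³.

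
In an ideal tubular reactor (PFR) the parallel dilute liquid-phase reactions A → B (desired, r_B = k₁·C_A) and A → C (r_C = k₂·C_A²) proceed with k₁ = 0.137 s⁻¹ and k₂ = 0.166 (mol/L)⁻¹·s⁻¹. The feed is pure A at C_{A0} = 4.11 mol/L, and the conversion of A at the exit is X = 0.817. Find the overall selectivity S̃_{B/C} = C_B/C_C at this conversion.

0.390

C_A = C_{A0}(1−X) = 0.7521 mol/L.
Along a PFR/batch, dC_B/dC_A = −r_B/(r_B+r_C) = −k₁/(k₁+k₂·C_A).
Integrating from C_{A0} to C_A: C_B = (0.137/0.166)·ln[(0.137+0.166·4.11)/(0.137+0.166·0.752)] = 0.8253·ln(0.8193/0.2619) = 0.9414 mol/L.
C_C = (C_{A0}−C_A)−C_B = 2.417 mol/L; S̃_{B/C} = 0.9414/2.417 = 0.390.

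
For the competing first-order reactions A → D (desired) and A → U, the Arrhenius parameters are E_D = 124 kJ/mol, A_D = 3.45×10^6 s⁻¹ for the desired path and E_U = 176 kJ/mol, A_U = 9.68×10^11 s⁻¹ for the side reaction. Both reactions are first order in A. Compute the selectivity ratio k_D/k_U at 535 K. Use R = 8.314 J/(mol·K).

0.426

Since both paths have the same order in A, the concentration cancels and S_{D/U} = k_D/k_U = (A_D/A_U)·exp[(E_U−E_D)/(RT)].
(E_U−E_D)/(RT) = (176−124)×10³/(8.314×535) = 52000/4448 = 11.69.
k_D/k_U = (3.45×10^6/9.68×10^11)·exp(11.69) = 3.564×10^-6 × 1.195×10^5 = 0.426.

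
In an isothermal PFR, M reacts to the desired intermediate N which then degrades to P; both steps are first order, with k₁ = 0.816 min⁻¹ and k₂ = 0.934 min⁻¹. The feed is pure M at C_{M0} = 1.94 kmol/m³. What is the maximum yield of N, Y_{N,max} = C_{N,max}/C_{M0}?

At the optimum, C_{N,max}/C_{M0} = (k₁/k₂)^[k₂/(k₂−k₁)].
= (0.816/0.934)^(0.934/(0.934−0.816)) = (0.8737)^(7.915) = 0.3433.

0.343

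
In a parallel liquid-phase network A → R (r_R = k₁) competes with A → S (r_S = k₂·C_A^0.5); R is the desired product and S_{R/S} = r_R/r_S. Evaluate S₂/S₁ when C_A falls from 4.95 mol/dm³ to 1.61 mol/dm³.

1.75

S_{R/S} = (k₁/k₂)·C_A^-0.5, so S₂/S₁ = (C_{A,2}/C_{A,1})^-0.5.
= (1.61/4.95)^(-0.5) = (0.3253)^(-0.5) = 1.75.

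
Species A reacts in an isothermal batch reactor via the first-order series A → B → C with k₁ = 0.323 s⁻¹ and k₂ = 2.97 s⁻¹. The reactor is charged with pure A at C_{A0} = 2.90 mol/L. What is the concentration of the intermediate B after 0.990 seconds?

The intermediate concentration in a first-order A→B→C sequence is C_B = k₁C_{A0}(e^(−k₁t) − e^(−k₂t))/(k₂−k₁).
e^(−k₁t) = e^(−0.323×0.990) = e^(−0.3198) = 0.7263; e^(−k₂t) = e^(−2.940) = 0.05285.
C_B = 0.323×2.90/(2.97−0.323) × (0.7263−0.05285) = 0.3539×0.6735 = 0.2383 mol/L.

0.238 mol/L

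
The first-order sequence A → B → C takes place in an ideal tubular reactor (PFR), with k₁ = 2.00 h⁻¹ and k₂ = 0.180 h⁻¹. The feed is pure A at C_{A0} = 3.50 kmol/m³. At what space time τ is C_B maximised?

Setting dC_B/dτ = 0 gives τ_opt = ln(k₂/k₁)/(k₂−k₁).
= ln(0.180/2.00)/(0.180−2.00) = ln(0.09000)/-1.820 = -2.408/-1.820 = 1.32 h.

1.32 h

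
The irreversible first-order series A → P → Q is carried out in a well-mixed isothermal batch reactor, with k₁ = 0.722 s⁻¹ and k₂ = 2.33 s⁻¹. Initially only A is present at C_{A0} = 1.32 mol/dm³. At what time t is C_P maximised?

0.729 s

The intermediate peaks when r₁ = r₂, i.e. k₁e^(−k₁t) = k₂e^(−k₂t), giving t_opt = ln(k₂/k₁)/(k₂−k₁).
= ln(2.33/0.722)/(2.33−0.722) = ln(3.227)/1.608 = 1.172/1.608 = 0.729 s.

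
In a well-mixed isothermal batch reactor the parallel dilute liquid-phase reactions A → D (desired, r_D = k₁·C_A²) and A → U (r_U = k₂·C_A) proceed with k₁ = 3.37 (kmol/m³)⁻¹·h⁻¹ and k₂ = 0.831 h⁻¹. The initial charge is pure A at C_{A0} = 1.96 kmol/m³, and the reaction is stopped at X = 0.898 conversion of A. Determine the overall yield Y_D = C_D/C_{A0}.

0.697

C_A = C_{A0}(1−X) = 0.1999 kmol/m³.
Along a PFR/batch, dC_U/dC_A = −r_U/(r_D+r_U) = −k₂/(k₂+k₁·C_A).
Integrating from C_{A0} to C_A: C_U = (0.831/3.37)·ln[(0.831+3.37·1.96)/(0.831+3.37·0.200)] = 0.2466·ln(7.436/1.505) = 0.3940 kmol/m³.
Then C_D = (C_{A0}−C_A) − C_U = 1.760 − 0.3940 = 1.366 kmol/m³.
Y_D = C_D/C_{A0} = 1.366/1.96 = 0.697.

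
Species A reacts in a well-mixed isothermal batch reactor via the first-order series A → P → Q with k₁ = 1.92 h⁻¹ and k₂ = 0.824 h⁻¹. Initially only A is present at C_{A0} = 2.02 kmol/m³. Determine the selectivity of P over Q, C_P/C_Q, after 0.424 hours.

For first-order series with pure A initially, C_P(t) = k₁C_{A0}/(k₂−k₁)·(e^(−k₁t) − e^(−k₂t)).
e^(−k₁t) = e^(−1.92×0.424) = e^(−0.8141) = 0.4430; e^(−k₂t) = e^(−0.3494) = 0.7051.
C_P = 1.92×2.02/(0.824−1.92) × (0.4430−0.7051) = (-3.539)×(-0.2621) = 0.9274 kmol/m³.
C_A = C_{A0}e^(−k₁t) = 0.8950 kmol/m³, so C_Q = C_{A0}−C_A−C_P = 0.1976 kmol/m³; C_P/C_Q = 4.69.

4.69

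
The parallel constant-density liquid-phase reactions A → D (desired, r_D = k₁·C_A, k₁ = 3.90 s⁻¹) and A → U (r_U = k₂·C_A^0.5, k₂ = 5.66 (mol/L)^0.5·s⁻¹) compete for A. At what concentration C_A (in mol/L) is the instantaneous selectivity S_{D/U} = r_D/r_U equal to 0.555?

0.649 mol/L

S_{D/U} = (k₁/k₂)·C_A^0.5 ⇒ C_A = (S·k₂/k₁)^(2).
= (0.555×5.66/3.90)^(2) = (0.8055)^(2) = 0.649 mol/L.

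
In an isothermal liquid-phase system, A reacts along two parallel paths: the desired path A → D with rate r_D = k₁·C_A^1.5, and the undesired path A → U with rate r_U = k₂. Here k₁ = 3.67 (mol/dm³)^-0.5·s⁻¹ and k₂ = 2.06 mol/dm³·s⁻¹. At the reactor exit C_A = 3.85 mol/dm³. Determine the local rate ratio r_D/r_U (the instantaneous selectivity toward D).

13.5

S_{D/U} = r_D/r_U = (k₁·C_A^1.5)/(k₂) = (k₁/k₂)·C_A^1.5.
= (3.67×3.850^1.5) / (2.06) = 27.72/2.060 = 13.5.
Since the desired path is higher order in A, keeping C_A high (PFR or concentrated feed) favours D.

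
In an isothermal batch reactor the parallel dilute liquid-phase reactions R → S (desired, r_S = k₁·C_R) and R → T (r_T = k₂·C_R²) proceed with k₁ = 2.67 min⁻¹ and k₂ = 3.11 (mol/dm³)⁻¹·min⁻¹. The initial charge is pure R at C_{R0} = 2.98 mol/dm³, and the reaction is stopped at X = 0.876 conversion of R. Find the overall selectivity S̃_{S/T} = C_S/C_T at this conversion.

0.600

C_R = C_{R0}(1−X) = 0.3695 mol/dm³.
Along a PFR/batch, dC_S/dC_R = −r_S/(r_S+r_T) = −k₁/(k₁+k₂·C_R).
Integrating from C_{R0} to C_R: C_S = (2.67/3.11)·ln[(2.67+3.11·2.98)/(2.67+3.11·0.370)] = 0.8585·ln(11.94/3.819) = 0.9784 mol/dm³.
C_T = (C_{R0}−C_R)−C_S = 1.632 mol/dm³; S̃_{S/T} = 0.9784/1.632 = 0.600.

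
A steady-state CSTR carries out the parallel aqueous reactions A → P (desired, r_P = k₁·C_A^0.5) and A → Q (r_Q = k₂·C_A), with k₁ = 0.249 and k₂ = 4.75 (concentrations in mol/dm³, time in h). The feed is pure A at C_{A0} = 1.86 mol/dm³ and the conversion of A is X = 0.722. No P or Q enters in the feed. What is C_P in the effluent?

0.0912 mol/dm³

Exit C_A = C_{A0}(1−X) = 1.86×0.278 = 0.5171 mol/dm³.
In a CSTR the entire volume is at exit conditions, so r_P = 0.249×0.5171^0.5 = 0.1791 and r_Q = 4.75×0.5171 = 2.456.
Fraction of consumed A going to P: r_P/(r_P+r_Q) = 0.06795.
C_P = 0.06795·C_{A0}·X = 0.06795×1.86×0.722 = 0.0912 mol/dm³.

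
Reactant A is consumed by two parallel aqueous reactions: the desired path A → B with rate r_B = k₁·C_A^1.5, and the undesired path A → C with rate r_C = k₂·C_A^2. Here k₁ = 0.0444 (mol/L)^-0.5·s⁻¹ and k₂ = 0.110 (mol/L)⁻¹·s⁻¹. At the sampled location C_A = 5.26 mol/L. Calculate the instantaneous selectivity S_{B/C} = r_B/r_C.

0.176

S_{B/C} = r_B/r_C = (k₁·C_A^1.5)/(k₂·C_A^2) = (k₁/k₂)·C_A^-0.5.
= (0.0444×5.260^1.5) / (0.110×5.260^2) = 0.5356/3.043 = 0.176.
The undesired path is higher order in A, so low C_A (CSTR or dilute feed) favours B.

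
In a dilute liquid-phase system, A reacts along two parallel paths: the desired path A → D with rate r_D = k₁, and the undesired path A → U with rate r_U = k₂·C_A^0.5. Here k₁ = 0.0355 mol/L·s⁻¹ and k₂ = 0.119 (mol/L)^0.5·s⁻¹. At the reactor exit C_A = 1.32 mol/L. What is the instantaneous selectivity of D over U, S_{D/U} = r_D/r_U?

S_{D/U} = r_D/r_U = (k₁)/(k₂·C_A^0.5) = (k₁/k₂)·C_A^-0.5.
= (0.0355) / (0.119×1.320^0.5) = 0.03550/0.1367 = 0.260.

0.260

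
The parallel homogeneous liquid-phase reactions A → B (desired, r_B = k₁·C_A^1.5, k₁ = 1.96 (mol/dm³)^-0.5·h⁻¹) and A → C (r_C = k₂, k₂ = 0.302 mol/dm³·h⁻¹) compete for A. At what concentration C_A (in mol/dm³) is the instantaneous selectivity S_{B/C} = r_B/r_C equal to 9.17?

1.26 mol/dm³

S_{B/C} = (k₁/k₂)·C_A^1.5 ⇒ C_A = (S·k₂/k₁)^(1/1.5).
= (9.17×0.302/1.96)^(0.6667) = (1.413)^(0.6667) = 1.26 mol/dm³.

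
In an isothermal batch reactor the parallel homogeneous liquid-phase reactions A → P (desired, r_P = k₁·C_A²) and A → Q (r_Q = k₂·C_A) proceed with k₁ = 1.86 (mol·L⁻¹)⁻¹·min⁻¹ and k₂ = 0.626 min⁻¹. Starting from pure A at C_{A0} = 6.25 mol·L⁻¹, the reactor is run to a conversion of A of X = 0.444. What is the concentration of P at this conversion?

2.59 mol·L⁻¹

C_A = C_{A0}(1−X) = 3.475 mol·L⁻¹.
Along a PFR/batch, dC_Q/dC_A = −r_Q/(r_P+r_Q) = −k₂/(k₂+k₁·C_A).
Integrating from C_{A0} to C_A: C_Q = (0.626/1.86)·ln[(0.626+1.86·6.25)/(0.626+1.86·3.48)] = 0.3366·ln(12.25/7.090) = 0.1841 mol·L⁻¹.
Then C_P = (C_{A0}−C_A) − C_Q = 2.775 − 0.1841 = 2.591 mol·L⁻¹.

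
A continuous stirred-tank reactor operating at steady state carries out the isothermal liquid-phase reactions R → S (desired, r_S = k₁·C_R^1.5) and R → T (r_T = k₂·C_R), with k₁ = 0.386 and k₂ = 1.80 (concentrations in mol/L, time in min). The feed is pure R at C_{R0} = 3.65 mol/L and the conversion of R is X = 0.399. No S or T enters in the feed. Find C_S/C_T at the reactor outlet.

0.318

Exit C_R = C_{R0}(1−X) = 3.65×0.601 = 2.194 mol/L.
Rates in a CSTR are evaluated at the outlet concentration: r_S = 0.386×2.194^1.5 = 1.254, r_T = 1.80×2.194 = 3.949.
Overall selectivity = C_S/C_T = r_Sτ/(r_Tτ) = r_S/r_T = 0.318.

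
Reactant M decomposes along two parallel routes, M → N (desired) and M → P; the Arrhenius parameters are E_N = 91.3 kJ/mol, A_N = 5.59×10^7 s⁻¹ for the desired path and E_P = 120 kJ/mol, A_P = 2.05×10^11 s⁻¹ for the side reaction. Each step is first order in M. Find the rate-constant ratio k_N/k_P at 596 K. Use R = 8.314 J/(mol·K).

k_N/k_P = (A_N/A_P)·exp[−(E_N−E_P)/(RT)] = (A_N/A_P)·exp[(E_P−E_N)/(RT)].
(E_P−E_N)/(RT) = (120−91.3)×10³/(8.314×596) = 28700/4955 = 5.792.
k_N/k_P = (5.59×10^7/2.05×10^11)·exp(5.792) = 2.727×10^-4 × 327.7 = 0.0893.
Since E_N < E_P, lowering the temperature improves selectivity toward N.

0.0893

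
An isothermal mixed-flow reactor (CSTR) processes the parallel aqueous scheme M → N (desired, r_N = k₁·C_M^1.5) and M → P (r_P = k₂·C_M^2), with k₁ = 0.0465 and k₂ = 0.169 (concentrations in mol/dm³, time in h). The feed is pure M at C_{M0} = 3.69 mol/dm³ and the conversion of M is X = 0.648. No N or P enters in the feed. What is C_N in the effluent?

0.465 mol/dm³

Exit C_M = C_{M0}(1−X) = 3.69×0.352 = 1.299 mol/dm³.
A CSTR operates uniformly at the exit composition, giving r_N = 0.06883 and r_P = 0.2851 (each k·C_M^n at C_M = 1.299).
Fraction of consumed M going to N: r_N/(r_N+r_P) = 0.1945.
C_N = 0.1945·C_{M0}·X = 0.1945×3.69×0.648 = 0.465 mol/dm³.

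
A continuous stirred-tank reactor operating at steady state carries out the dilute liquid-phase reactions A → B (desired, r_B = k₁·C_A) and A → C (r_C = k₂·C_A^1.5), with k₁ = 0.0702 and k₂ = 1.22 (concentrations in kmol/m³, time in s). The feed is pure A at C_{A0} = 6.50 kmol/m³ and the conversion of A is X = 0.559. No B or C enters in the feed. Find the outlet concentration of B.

Exit C_A = C_{A0}(1−X) = 6.50×0.441 = 2.866 kmol/m³.
Rates in a CSTR are evaluated at the outlet concentration: r_B = 0.0702×2.866 = 0.2012, r_C = 1.22×2.866^1.5 = 5.921.
Fraction of consumed A going to B: r_B/(r_B+r_C) = 0.03287.
C_B = 0.03287·C_{A0}·X = 0.03287×6.50×0.559 = 0.119 kmol/m³.

0.119 kmol/m³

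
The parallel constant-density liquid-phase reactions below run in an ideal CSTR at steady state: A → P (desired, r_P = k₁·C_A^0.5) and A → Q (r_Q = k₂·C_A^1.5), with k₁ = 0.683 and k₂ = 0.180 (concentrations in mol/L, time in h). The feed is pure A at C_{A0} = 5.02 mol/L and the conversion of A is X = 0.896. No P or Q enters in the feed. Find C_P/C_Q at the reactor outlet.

Exit C_A = C_{A0}(1−X) = 5.02×0.104 = 0.5221 mol/L.
In a CSTR the entire volume is at exit conditions, so r_P = 0.683×0.5221^0.5 = 0.4935 and r_Q = 0.180×0.5221^1.5 = 0.06790.
Overall selectivity = C_P/C_Q = r_Pτ/(r_Qτ) = r_P/r_Q = 7.27.

7.27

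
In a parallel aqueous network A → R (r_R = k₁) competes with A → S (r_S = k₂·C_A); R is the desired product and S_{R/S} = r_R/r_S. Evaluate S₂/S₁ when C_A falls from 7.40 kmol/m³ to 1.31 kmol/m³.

S_{R/S} = (k₁/k₂)·C_A⁻¹, so S₂/S₁ = (C_{A,2}/C_{A,1})⁻¹.
= 7.40/1.31 = 5.65.
Selectivity toward R rises as C_A falls — low-concentration operation is favoured.

5.65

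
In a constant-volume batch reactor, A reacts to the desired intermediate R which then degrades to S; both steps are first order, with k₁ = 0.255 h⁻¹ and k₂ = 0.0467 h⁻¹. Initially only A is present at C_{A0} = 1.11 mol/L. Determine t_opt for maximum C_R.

8.15 h

Setting dC_R/dt = 0 gives t_opt = ln(k₂/k₁)/(k₂−k₁).
= ln(0.0467/0.255)/(0.0467−0.255) = ln(0.1831)/-0.2083 = -1.698/-0.2083 = 8.15 h.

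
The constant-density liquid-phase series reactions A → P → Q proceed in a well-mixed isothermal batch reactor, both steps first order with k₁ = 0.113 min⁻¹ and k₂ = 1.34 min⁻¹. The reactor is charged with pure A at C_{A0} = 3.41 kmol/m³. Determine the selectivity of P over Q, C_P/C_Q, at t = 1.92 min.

0.525

The intermediate concentration in a first-order A→B→C sequence is C_P = k₁C_{A0}(e^(−k₁t) − e^(−k₂t))/(k₂−k₁).
e^(−k₁t) = e^(−0.113×1.92) = e^(−0.2170) = 0.8050; e^(−k₂t) = e^(−2.573) = 0.07632.
C_P = 0.113×3.41/(1.34−0.113) × (0.8050−0.07632) = 0.3140×0.7286 = 0.2288 kmol/m³.
C_A = C_{A0}e^(−k₁t) = 2.745 kmol/m³, so C_Q = C_{A0}−C_A−C_P = 0.4363 kmol/m³; C_P/C_Q = 0.525.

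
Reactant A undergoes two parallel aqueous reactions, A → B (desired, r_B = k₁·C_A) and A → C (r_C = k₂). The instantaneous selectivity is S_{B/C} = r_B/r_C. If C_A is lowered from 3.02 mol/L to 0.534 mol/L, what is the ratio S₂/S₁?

S_{B/C} = (k₁/k₂)·C_A, so S₂/S₁ = (C_{A,2}/C_{A,1}).
= 0.534/3.02 = 0.177.

0.177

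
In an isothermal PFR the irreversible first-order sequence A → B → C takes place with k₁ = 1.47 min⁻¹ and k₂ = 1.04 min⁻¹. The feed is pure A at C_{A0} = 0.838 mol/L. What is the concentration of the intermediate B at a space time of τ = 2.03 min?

0.202 mol/L

The intermediate concentration in a first-order A→B→C sequence is C_B = k₁C_{A0}(e^(−k₁τ) − e^(−k₂τ))/(k₂−k₁).
e^(−k₁τ) = e^(−1.47×2.03) = e^(−2.984) = 0.05059; e^(−k₂τ) = e^(−2.111) = 0.1211.
C_B = 1.47×0.838/(1.04−1.47) × (0.05059−0.1211) = (-2.865)×(-0.07051) = 0.2020 mol/L.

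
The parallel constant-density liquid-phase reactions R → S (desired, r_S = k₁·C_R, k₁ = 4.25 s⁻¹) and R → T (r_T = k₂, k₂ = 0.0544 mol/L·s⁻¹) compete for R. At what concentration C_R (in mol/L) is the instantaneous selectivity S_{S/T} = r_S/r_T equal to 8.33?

S_{S/T} = (k₁/k₂)·C_R ⇒ C_R = S·k₂/k₁.
= 8.33×0.0544/4.25 = 0.107 mol/L.

0.107 mol/L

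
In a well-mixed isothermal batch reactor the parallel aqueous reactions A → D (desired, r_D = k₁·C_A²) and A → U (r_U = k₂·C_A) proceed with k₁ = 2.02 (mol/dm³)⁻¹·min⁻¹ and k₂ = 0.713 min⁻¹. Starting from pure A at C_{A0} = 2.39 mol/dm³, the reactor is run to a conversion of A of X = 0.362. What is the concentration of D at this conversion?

C_A = C_{A0}(1−X) = 1.525 mol/dm³.
Along a PFR/batch, dC_U/dC_A = −r_U/(r_D+r_U) = −k₂/(k₂+k₁·C_A).
Integrating from C_{A0} to C_A: C_U = (0.713/2.02)·ln[(0.713+2.02·2.39)/(0.713+2.02·1.52)] = 0.3530·ln(5.541/3.793) = 0.1338 mol/dm³.
Then C_D = (C_{A0}−C_A) − C_U = 0.8652 − 0.1338 = 0.7314 mol/dm³.

0.731 mol/dm³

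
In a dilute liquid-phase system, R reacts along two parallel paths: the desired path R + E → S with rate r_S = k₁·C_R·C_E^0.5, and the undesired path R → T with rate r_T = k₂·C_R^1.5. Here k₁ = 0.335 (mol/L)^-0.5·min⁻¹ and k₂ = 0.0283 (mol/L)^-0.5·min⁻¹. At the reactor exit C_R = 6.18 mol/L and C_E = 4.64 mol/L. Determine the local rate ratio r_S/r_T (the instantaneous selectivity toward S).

10.3

S_{S/T} = r_S/r_T = (k₁·C_R·C_E^0.5)/(k₂·C_R^1.5) = (k₁/k₂)·C_R^-0.5·C_E^0.5.
= (0.335×6.180×4.640^0.5) / (0.0283×6.180^1.5) = 4.460/0.4348 = 10.3.
The undesired path is higher order in R, so low C_R (CSTR or dilute feed) favours S.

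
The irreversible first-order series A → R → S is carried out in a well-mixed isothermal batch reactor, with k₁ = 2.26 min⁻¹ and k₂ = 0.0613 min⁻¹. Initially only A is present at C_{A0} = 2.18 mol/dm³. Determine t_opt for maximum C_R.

1.64 min

For first-order series the maximum of C_R occurs at t_opt = ln(k₂/k₁)/(k₂−k₁).
= ln(0.0613/2.26)/(0.0613−2.26) = ln(0.02712)/-2.199 = -3.607/-2.199 = 1.64 min.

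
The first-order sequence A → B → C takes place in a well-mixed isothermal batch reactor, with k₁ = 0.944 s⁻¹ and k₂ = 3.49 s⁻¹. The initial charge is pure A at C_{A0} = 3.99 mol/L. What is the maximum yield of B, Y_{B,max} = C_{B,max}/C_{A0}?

At the optimum, C_{B,max}/C_{A0} = (k₁/k₂)^[k₂/(k₂−k₁)].
= (0.944/3.49)^(3.49/(3.49−0.944)) = (0.2705)^(1.371) = 0.1666.

0.167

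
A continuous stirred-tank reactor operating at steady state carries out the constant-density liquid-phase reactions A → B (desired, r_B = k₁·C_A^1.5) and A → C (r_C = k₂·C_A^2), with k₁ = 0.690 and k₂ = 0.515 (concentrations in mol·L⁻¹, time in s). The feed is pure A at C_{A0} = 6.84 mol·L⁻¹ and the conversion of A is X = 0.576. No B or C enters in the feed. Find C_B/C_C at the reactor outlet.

0.787

Exit C_A = C_{A0}(1−X) = 6.84×0.424 = 2.900 mol·L⁻¹.
A CSTR operates uniformly at the exit composition, giving r_B = 3.408 and r_C = 4.332 (each k·C_A^n at C_A = 2.900).
Overall selectivity = C_B/C_C = r_Bτ/(r_Cτ) = r_B/r_C = 0.787.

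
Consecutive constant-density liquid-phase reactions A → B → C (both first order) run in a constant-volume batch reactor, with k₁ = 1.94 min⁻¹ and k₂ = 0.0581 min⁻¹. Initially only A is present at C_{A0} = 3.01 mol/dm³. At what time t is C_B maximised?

1.86 min

Setting dC_B/dt = 0 gives t_opt = ln(k₂/k₁)/(k₂−k₁).
= ln(0.0581/1.94)/(0.0581−1.94) = ln(0.02995)/-1.882 = -3.508/-1.882 = 1.86 min.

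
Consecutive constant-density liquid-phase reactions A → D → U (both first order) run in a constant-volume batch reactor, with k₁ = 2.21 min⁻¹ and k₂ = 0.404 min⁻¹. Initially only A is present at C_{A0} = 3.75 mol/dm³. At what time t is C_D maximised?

0.941 min

Setting dC_D/dt = 0 gives t_opt = ln(k₂/k₁)/(k₂−k₁).
= ln(0.404/2.21)/(0.404−2.21) = ln(0.1828)/-1.806 = -1.699/-1.806 = 0.941 min.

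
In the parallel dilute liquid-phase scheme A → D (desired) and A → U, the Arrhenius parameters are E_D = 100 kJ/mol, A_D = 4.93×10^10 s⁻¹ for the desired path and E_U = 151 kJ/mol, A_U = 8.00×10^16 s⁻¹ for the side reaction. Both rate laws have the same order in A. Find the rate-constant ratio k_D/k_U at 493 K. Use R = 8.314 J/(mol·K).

k_D/k_U = (A_D/A_U)·exp[−(E_D−E_U)/(RT)] = (A_D/A_U)·exp[(E_U−E_D)/(RT)].
(E_U−E_D)/(RT) = (151−100)×10³/(8.314×493) = 51000/4099 = 12.44.
k_D/k_U = (4.93×10^10/8.00×10^16)·exp(12.44) = 6.163×10^-7 × 2.534×10^5 = 0.156.
Since E_D < E_U, lowering the temperature improves selectivity toward D.

0.156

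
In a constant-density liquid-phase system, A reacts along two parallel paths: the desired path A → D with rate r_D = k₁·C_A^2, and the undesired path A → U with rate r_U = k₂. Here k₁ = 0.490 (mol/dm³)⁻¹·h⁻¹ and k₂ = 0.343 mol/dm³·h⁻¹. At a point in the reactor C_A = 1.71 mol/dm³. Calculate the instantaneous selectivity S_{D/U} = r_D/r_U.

S_{D/U} = r_D/r_U = (k₁·C_A^2)/(k₂) = (k₁/k₂)·C_A^2.
= (0.490×1.710^2) / (0.343) = 1.433/0.3430 = 4.18.

4.18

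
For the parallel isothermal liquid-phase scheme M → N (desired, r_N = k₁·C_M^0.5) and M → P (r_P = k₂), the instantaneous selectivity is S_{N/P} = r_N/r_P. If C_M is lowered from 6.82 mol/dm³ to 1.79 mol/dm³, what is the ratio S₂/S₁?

S_{N/P} = (k₁/k₂)·C_M^0.5, so S₂/S₁ = (C_{M,2}/C_{M,1})^0.5.
= (1.79/6.82)^0.5 = (0.2625)^0.5 = 0.512.
Selectivity toward N falls as C_M falls — high-concentration operation is favoured.

0.512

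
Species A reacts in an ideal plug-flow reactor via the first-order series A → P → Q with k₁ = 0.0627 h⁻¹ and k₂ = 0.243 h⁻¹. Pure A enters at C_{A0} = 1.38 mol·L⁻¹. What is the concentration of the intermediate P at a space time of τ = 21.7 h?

0.121 mol·L⁻¹

The intermediate concentration in a first-order A→B→C sequence is C_P = k₁C_{A0}(e^(−k₁τ) − e^(−k₂τ))/(k₂−k₁).
e^(−k₁τ) = e^(−0.0627×21.7) = e^(−1.361) = 0.2565; e^(−k₂τ) = e^(−5.273) = 0.005128.
C_P = 0.0627×1.38/(0.243−0.0627) × (0.2565−0.005128) = 0.4799×0.2514 = 0.1206 mol·L⁻¹.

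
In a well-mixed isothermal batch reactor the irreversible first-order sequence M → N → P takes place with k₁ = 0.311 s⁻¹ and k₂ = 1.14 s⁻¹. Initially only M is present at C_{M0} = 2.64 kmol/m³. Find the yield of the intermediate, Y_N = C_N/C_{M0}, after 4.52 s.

0.0898

For first-order series with pure M initially, C_N(t) = k₁C_{M0}/(k₂−k₁)·(e^(−k₁t) − e^(−k₂t)).
e^(−k₁t) = e^(−0.311×4.52) = e^(−1.406) = 0.2452; e^(−k₂t) = e^(−5.153) = 0.005783.
C_N = 0.311×2.64/(1.14−0.311) × (0.2452−0.005783) = 0.9904×0.2394 = 0.2371 kmol/m³.
Y_N = C_N/C_{M0} = 0.2371/2.64 = 0.0898.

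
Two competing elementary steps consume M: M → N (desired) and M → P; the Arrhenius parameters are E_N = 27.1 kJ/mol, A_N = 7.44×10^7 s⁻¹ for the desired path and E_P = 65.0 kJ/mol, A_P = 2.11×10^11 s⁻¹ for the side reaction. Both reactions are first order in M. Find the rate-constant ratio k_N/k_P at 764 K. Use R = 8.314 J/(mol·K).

Since both paths have the same order in M, the concentration cancels and S_{N/P} = k_N/k_P = (A_N/A_P)·exp[(E_P−E_N)/(RT)].
(E_P−E_N)/(RT) = (65.0−27.1)×10³/(8.314×764) = 37900/6352 = 5.967.
k_N/k_P = (7.44×10^7/2.11×10^11)·exp(5.967) = 3.526×10^-4 × 390.2 = 0.138.

0.138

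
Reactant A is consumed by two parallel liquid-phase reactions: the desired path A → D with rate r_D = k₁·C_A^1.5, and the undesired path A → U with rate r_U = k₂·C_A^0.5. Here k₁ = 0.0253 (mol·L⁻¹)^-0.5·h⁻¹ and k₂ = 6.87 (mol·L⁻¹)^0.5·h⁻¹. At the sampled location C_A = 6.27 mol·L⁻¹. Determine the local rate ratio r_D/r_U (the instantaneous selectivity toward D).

0.0231

S_{D/U} = r_D/r_U = (k₁·C_A^1.5)/(k₂·C_A^0.5) = (k₁/k₂)·C_A.
= (0.0253×6.270^1.5) / (6.87×6.270^0.5) = 0.3972/17.20 = 0.0231.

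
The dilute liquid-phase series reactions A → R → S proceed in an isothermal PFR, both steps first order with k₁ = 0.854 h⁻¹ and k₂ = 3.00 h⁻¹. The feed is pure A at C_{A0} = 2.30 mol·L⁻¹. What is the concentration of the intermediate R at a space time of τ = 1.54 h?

The intermediate concentration in a first-order A→B→C sequence is C_R = k₁C_{A0}(e^(−k₁τ) − e^(−k₂τ))/(k₂−k₁).
e^(−k₁τ) = e^(−0.854×1.54) = e^(−1.315) = 0.2684; e^(−k₂τ) = e^(−4.620) = 0.009853.
C_R = 0.854×2.30/(3.00−0.854) × (0.2684−0.009853) = 0.9153×0.2586 = 0.2367 mol·L⁻¹.

0.237 mol·L⁻¹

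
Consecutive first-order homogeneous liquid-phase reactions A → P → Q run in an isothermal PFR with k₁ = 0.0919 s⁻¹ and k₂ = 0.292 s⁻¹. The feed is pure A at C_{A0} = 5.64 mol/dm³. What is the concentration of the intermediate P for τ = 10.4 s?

Solving the coupled first-order balances gives C_P(τ) = [k₁/(k₂−k₁)]·C_{A0}·(e^(−k₁τ) − e^(−k₂τ)).
e^(−k₁τ) = e^(−0.0919×10.4) = e^(−0.9558) = 0.3845; e^(−k₂τ) = e^(−3.037) = 0.04799.
C_P = 0.0919×5.64/(0.292−0.0919) × (0.3845−0.04799) = 2.590×0.3365 = 0.8717 mol/dm³.

0.872 mol/dm³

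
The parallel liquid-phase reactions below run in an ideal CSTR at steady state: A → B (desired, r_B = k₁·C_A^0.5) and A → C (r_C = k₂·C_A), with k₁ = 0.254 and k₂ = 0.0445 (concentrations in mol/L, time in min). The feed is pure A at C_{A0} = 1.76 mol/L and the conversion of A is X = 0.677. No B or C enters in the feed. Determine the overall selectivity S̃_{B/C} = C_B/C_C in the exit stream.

7.57

Exit C_A = C_{A0}(1−X) = 1.76×0.323 = 0.5685 mol/L.
Rates in a CSTR are evaluated at the outlet concentration: r_B = 0.254×0.5685^0.5 = 0.1915, r_C = 0.0445×0.5685 = 0.02530.
Overall selectivity = C_B/C_C = r_Bτ/(r_Cτ) = r_B/r_C = 7.57.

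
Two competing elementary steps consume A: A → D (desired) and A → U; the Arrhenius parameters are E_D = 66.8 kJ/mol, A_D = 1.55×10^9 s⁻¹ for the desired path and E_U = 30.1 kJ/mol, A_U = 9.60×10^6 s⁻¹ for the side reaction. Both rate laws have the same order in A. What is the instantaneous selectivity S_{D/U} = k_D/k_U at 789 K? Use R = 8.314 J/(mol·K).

Since both paths have the same order in A, the concentration cancels and S_{D/U} = k_D/k_U = (A_D/A_U)·exp[(E_U−E_D)/(RT)].
(E_U−E_D)/(RT) = (30.1−66.8)×10³/(8.314×789) = -36700/6560 = -5.595.
k_D/k_U = (1.55×10^9/9.60×10^6)·exp(-5.595) = 161.5 × 0.003717 = 0.600.

0.600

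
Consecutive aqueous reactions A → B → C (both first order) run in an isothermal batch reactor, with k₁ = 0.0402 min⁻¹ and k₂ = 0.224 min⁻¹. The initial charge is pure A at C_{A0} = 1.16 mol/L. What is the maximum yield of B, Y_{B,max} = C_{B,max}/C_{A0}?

0.123

For a first-order series the maximum intermediate yield is C_{B,max}/C_{A0} = (k₁/k₂)^[k₂/(k₂−k₁)].
= (0.0402/0.224)^(0.224/(0.224−0.0402)) = (0.1795)^(1.219) = 0.1233.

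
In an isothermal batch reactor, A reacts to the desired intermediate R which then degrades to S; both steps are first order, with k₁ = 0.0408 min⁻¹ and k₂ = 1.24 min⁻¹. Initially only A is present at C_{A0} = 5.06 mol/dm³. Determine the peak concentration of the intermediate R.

Evaluating C_R at t_opt = ln(k₂/k₁)/(k₂−k₁) gives C_{R,max}/C_{A0} = (k₁/k₂)^[k₂/(k₂−k₁)].
= (0.0408/1.24)^(1.24/(1.24−0.0408)) = (0.03290)^(1.034) = 0.02929.
C_{R,max} = 0.02929×5.06 = 0.148 mol/dm³.

0.148 mol/dm³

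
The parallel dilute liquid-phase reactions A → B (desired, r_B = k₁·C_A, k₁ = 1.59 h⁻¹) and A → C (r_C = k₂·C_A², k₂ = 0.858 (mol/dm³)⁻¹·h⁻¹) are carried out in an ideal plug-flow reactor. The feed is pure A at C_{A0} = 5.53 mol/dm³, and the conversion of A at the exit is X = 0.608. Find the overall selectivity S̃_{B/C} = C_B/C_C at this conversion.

C_A = C_{A0}(1−X) = 2.168 mol/dm³.
Along a PFR/batch, dC_B/dC_A = −r_B/(r_B+r_C) = −k₁/(k₁+k₂·C_A).
Integrating from C_{A0} to C_A: C_B = (1.59/0.858)·ln[(1.59+0.858·5.53)/(1.59+0.858·2.17)] = 1.853·ln(6.335/3.450) = 1.126 mol/dm³.
C_C = (C_{A0}−C_A)−C_B = 2.236 mol/dm³; S̃_{B/C} = 1.126/2.236 = 0.504.

0.504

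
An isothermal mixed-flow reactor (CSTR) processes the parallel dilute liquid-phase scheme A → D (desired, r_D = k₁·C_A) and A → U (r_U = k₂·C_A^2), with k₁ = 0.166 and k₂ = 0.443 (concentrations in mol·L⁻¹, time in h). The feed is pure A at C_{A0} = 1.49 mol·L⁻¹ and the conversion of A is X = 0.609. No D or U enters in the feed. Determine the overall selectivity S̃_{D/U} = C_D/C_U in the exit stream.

Exit C_A = C_{A0}(1−X) = 1.49×0.391 = 0.5826 mol·L⁻¹.
In a CSTR the entire volume is at exit conditions, so r_D = 0.166×0.5826 = 0.09671 and r_U = 0.443×0.5826^2 = 0.1504.
Overall selectivity = C_D/C_U = r_Dτ/(r_Uτ) = r_D/r_U = 0.643.

0.643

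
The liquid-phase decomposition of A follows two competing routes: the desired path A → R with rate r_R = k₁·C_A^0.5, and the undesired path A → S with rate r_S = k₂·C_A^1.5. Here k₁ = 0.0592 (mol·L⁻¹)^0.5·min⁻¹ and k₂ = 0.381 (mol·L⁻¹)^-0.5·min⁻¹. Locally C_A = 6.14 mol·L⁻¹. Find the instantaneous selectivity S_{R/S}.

0.0253

S_{R/S} = r_R/r_S = (k₁·C_A^0.5)/(k₂·C_A^1.5) = (k₁/k₂)·C_A⁻¹.
= (0.0592×6.140^0.5) / (0.381×6.140^1.5) = 0.1467/5.797 = 0.0253.
The undesired path is higher order in A, so low C_A (CSTR or dilute feed) favours R.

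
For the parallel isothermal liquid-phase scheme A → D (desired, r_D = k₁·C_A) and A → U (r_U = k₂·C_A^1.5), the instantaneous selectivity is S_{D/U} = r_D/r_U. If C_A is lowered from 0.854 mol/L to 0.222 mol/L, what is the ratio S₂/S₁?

1.96

S_{D/U} = (k₁/k₂)·C_A^-0.5, so S₂/S₁ = (C_{A,2}/C_{A,1})^-0.5.
= (0.222/0.854)^(-0.5) = (0.2600)^(-0.5) = 1.96.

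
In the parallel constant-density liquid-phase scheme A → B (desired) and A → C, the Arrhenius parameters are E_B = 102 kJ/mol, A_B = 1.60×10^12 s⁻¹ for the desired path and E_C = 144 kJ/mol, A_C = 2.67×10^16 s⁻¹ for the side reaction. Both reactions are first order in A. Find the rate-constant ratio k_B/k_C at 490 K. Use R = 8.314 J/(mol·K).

1.80

k_B/k_C = (A_B/A_C)·exp[−(E_B−E_C)/(RT)] = (A_B/A_C)·exp[(E_C−E_B)/(RT)].
(E_C−E_B)/(RT) = (144−102)×10³/(8.314×490) = 42000/4074 = 10.31.
k_B/k_C = (1.60×10^12/2.67×10^16)·exp(10.31) = 5.993×10^-5 × 30020 = 1.80.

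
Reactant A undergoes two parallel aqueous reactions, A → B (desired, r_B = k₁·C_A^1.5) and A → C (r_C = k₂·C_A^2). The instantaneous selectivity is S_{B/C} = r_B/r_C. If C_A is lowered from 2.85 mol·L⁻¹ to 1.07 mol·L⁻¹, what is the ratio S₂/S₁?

S_{B/C} = (k₁/k₂)·C_A^-0.5, so S₂/S₁ = (C_{A,2}/C_{A,1})^-0.5.
= (1.07/2.85)^(-0.5) = (0.3754)^(-0.5) = 1.63.

1.63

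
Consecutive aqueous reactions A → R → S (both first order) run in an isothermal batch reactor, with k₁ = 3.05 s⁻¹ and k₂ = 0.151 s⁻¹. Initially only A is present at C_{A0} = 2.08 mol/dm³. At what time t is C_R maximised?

1.04 s

For first-order series the maximum of C_R occurs at t_opt = ln(k₂/k₁)/(k₂−k₁).
= ln(0.151/3.05)/(0.151−3.05) = ln(0.04951)/-2.899 = -3.006/-2.899 = 1.04 s.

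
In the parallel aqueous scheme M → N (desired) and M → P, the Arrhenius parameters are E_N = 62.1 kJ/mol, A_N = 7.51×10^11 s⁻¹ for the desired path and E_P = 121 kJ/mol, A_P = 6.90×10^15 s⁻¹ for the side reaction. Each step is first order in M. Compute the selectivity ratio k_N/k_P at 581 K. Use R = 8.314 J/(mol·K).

21.5

With equal orders, S_{N/P} = k_N/k_P = (A_N/A_P)·exp[(E_P−E_N)/(RT)].
(E_P−E_N)/(RT) = (121−62.1)×10³/(8.314×581) = 58900/4830 = 12.19.
k_N/k_P = (7.51×10^11/6.90×10^15)·exp(12.19) = 1.088×10^-4 × 1.975×10^5 = 21.5.
Since E_N < E_P, lowering the temperature improves selectivity toward N.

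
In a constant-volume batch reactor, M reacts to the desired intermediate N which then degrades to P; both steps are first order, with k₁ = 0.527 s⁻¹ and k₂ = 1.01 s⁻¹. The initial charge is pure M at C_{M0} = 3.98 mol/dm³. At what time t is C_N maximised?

For first-order series the maximum of C_N occurs at t_opt = ln(k₂/k₁)/(k₂−k₁).
= ln(1.01/0.527)/(1.01−0.527) = ln(1.917)/0.4830 = 0.6505/0.4830 = 1.35 s.

1.35 s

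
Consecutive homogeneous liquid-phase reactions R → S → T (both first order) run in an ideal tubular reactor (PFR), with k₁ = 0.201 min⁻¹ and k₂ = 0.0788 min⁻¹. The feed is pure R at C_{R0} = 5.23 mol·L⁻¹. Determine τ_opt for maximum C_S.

The intermediate peaks when r₁ = r₂, i.e. k₁e^(−k₁τ) = k₂e^(−k₂τ), giving τ_opt = ln(k₂/k₁)/(k₂−k₁).
= ln(0.0788/0.201)/(0.0788−0.201) = ln(0.3920)/-0.1222 = -0.9364/-0.1222 = 7.66 min.

7.66 min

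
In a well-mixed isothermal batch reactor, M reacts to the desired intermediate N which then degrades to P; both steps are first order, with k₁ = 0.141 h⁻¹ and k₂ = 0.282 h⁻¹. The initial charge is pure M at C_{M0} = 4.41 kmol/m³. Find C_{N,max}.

For a first-order series the maximum intermediate yield is C_{N,max}/C_{M0} = (k₁/k₂)^[k₂/(k₂−k₁)].
= (0.141/0.282)^(0.282/(0.282−0.141)) = (0.5000)^(2.000) = 0.2500.
C_{N,max} = 0.2500×4.41 = 1.10 kmol/m³.

1.10 kmol/m³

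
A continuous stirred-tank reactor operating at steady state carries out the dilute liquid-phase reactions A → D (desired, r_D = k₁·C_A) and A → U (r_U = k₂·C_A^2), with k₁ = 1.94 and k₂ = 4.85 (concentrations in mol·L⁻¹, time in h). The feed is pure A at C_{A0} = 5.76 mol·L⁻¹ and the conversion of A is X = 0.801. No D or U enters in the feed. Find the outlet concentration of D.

Exit C_A = C_{A0}(1−X) = 5.76×0.199 = 1.146 mol·L⁻¹.
Rates in a CSTR are evaluated at the outlet concentration: r_D = 1.94×1.146 = 2.224, r_U = 4.85×1.146^2 = 6.372.
Fraction of consumed A going to D: r_D/(r_D+r_U) = 0.2587.
C_D = 0.2587·C_{A0}·X = 0.2587×5.76×0.801 = 1.19 mol·L⁻¹.

1.19 mol·L⁻¹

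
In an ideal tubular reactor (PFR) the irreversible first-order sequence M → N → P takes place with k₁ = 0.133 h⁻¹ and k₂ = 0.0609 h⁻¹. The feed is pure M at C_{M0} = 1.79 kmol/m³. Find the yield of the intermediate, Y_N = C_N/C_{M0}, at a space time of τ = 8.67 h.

0.506

The intermediate concentration in a first-order A→B→C sequence is C_N = k₁C_{M0}(e^(−k₁τ) − e^(−k₂τ))/(k₂−k₁).
e^(−k₁τ) = e^(−0.133×8.67) = e^(−1.153) = 0.3157; e^(−k₂τ) = e^(−0.5280) = 0.5898.
C_N = 0.133×1.79/(0.0609−0.133) × (0.3157−0.5898) = (-3.302)×(-0.2741) = 0.9052 kmol/m³.
Y_N = C_N/C_{M0} = 0.9052/1.79 = 0.506.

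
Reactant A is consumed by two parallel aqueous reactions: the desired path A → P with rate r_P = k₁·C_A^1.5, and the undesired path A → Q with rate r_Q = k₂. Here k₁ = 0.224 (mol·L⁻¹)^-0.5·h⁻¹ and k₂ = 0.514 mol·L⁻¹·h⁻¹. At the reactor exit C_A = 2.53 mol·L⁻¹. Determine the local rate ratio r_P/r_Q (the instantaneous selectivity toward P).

1.75

S_{P/Q} = r_P/r_Q = (k₁·C_A^1.5)/(k₂) = (k₁/k₂)·C_A^1.5.
= (0.224×2.530^1.5) / (0.514) = 0.9014/0.5140 = 1.75.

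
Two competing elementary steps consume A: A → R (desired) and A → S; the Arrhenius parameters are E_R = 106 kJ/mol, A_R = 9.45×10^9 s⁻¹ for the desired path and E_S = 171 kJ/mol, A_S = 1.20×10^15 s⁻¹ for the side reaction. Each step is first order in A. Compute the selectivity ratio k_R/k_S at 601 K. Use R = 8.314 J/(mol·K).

k_R/k_S = (A_R/A_S)·exp[−(E_R−E_S)/(RT)] = (A_R/A_S)·exp[(E_S−E_R)/(RT)].
(E_S−E_R)/(RT) = (171−106)×10³/(8.314×601) = 65000/4997 = 13.01.
k_R/k_S = (9.45×10^9/1.20×10^15)·exp(13.01) = 7.875×10^-6 × 4.462×10^5 = 3.51.

3.51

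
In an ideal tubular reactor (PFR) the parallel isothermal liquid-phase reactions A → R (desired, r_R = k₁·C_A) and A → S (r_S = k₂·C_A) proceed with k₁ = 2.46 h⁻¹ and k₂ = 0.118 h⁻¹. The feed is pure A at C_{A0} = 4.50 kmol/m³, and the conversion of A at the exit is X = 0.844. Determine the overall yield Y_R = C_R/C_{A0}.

C_A = C_{A0}(1−X) = 0.7020 kmol/m³.
Both paths are first order in A, so the instantaneous fraction to R is constant: dC_R/d(−C_A) = k₁/(k₁+k₂) = 0.9542.
C_R = 0.9542·(C_{A0}−C_A) = 0.9542×3.798 = 3.62 kmol/m³.
Y_R = C_R/C_{A0} = 3.624/4.50 = 0.805.

0.805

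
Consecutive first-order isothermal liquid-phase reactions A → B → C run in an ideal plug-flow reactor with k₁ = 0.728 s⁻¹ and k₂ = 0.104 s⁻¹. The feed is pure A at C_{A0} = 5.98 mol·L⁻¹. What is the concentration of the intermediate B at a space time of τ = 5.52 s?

The intermediate concentration in a first-order A→B→C sequence is C_B = k₁C_{A0}(e^(−k₁τ) − e^(−k₂τ))/(k₂−k₁).
e^(−k₁τ) = e^(−0.728×5.52) = e^(−4.019) = 0.01798; e^(−k₂τ) = e^(−0.5741) = 0.5632.
C_B = 0.728×5.98/(0.104−0.728) × (0.01798−0.5632) = (-6.977)×(-0.5452) = 3.804 mol·L⁻¹.

3.80 mol·L⁻¹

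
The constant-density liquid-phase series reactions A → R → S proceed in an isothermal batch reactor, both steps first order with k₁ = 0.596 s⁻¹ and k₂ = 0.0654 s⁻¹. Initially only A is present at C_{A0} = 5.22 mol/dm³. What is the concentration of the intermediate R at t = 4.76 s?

For first-order series with pure A initially, C_R(t) = k₁C_{A0}/(k₂−k₁)·(e^(−k₁t) − e^(−k₂t)).
e^(−k₁t) = e^(−0.596×4.76) = e^(−2.837) = 0.05860; e^(−k₂t) = e^(−0.3113) = 0.7325.
C_R = 0.596×5.22/(0.0654−0.596) × (0.05860−0.7325) = (-5.863)×(-0.6739) = 3.951 mol/dm³.

3.95 mol/dm³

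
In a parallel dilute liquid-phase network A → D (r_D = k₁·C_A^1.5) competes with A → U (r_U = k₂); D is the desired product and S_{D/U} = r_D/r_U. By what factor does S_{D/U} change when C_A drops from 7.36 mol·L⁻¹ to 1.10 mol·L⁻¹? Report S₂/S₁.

0.0578

S_{D/U} = (k₁/k₂)·C_A^1.5, so S₂/S₁ = (C_{A,2}/C_{A,1})^1.5.
= (1.10/7.36)^1.5 = (0.1495)^1.5 = 0.0578.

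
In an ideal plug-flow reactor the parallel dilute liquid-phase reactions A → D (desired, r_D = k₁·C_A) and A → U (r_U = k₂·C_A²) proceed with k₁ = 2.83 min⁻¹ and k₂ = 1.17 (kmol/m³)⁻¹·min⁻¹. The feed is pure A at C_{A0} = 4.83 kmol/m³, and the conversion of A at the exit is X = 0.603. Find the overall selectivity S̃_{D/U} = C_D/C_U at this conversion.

0.744

C_A = C_{A0}(1−X) = 1.918 kmol/m³.
Along a PFR/batch, dC_D/dC_A = −r_D/(r_D+r_U) = −k₁/(k₁+k₂·C_A).
Integrating from C_{A0} to C_A: C_D = (2.83/1.17)·ln[(2.83+1.17·4.83)/(2.83+1.17·1.92)] = 2.419·ln(8.481/5.073) = 1.243 kmol/m³.
C_U = (C_{A0}−C_A)−C_D = 1.670 kmol/m³; S̃_{D/U} = 1.243/1.670 = 0.744.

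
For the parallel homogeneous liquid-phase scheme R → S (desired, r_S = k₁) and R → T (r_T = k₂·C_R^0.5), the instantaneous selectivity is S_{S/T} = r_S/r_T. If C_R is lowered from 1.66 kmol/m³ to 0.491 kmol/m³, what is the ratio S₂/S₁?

S_{S/T} = (k₁/k₂)·C_R^-0.5, so S₂/S₁ = (C_{R,2}/C_{R,1})^-0.5.
= (0.491/1.66)^(-0.5) = (0.2958)^(-0.5) = 1.84.

1.84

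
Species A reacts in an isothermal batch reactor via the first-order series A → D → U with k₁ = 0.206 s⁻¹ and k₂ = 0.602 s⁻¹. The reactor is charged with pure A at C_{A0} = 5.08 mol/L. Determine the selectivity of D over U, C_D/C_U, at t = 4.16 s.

For first-order series with pure A initially, C_D(t) = k₁C_{A0}/(k₂−k₁)·(e^(−k₁t) − e^(−k₂t)).
e^(−k₁t) = e^(−0.206×4.16) = e^(−0.8570) = 0.4245; e^(−k₂t) = e^(−2.504) = 0.08173.
C_D = 0.206×5.08/(0.602−0.206) × (0.4245−0.08173) = 2.643×0.3427 = 0.9057 mol/L.
C_A = C_{A0}e^(−k₁t) = 2.156 mol/L, so C_U = C_{A0}−C_A−C_D = 2.018 mol/L; C_D/C_U = 0.449.

0.449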